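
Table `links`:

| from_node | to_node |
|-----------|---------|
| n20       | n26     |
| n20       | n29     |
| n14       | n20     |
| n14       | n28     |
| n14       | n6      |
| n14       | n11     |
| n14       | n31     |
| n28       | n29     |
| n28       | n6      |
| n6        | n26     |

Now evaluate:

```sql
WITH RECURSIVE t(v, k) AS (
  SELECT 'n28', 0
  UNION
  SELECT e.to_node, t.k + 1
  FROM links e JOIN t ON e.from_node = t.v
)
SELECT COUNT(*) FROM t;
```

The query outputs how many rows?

Base: (n28, k=0).
Iteration 1: edges from {n28} -> (n29, k=1), (n6, k=1).
Iteration 2: edges from {n29,n6} -> (n26, k=2).
Iteration 3: no outgoing edges from {n26}; recursion stops.
Total rows emitted: 4.

4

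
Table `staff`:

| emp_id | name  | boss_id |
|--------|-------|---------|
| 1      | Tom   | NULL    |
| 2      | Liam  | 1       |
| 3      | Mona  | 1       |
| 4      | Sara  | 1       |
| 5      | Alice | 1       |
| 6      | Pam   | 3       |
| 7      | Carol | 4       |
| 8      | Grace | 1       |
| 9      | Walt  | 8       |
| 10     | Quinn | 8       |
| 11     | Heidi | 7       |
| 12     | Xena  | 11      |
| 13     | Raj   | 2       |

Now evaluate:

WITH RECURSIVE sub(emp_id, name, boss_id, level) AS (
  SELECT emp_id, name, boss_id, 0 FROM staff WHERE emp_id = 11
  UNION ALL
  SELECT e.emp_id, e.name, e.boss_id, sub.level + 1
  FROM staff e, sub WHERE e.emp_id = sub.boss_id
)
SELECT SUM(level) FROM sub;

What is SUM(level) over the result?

Base: emp_id=11 (Heidi), boss_id=7, level 0.
Iteration 1: join on emp_id=7 -> Carol (id 7, boss_id=4, level 1).
Iteration 2: join on emp_id=4 -> Sara (id 4, boss_id=1, level 2).
Iteration 3: join on emp_id=1 -> Tom (id 1, boss_id=NULL, level 3).
Iteration 4: boss_id is NULL; no match; recursion stops.
SUM(level) = 0 + 1 + 2 + 3 = 6.

6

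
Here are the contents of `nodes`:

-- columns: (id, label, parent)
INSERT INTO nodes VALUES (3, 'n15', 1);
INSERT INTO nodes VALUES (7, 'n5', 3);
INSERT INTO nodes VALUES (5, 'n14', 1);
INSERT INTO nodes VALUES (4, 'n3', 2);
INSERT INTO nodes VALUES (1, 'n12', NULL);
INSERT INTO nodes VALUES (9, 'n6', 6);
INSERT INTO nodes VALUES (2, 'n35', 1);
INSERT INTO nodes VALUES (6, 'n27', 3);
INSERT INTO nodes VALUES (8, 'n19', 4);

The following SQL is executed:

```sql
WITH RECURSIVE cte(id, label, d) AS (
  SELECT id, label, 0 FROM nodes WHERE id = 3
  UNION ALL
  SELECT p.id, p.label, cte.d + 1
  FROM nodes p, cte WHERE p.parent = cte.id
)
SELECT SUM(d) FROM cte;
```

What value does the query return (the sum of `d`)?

Base: id=3 (n15) at d 0.
Iteration 1: rows with parent in {3} -> n27 (id 6, d 1), n5 (id 7, d 1).
Iteration 2: rows with parent in {6,7} -> n6 (id 9, d 2).
Iteration 3: no rows with parent in {9}; recursion stops.
SUM(d) = 0 + 1 + 1 + 2 = 4.

4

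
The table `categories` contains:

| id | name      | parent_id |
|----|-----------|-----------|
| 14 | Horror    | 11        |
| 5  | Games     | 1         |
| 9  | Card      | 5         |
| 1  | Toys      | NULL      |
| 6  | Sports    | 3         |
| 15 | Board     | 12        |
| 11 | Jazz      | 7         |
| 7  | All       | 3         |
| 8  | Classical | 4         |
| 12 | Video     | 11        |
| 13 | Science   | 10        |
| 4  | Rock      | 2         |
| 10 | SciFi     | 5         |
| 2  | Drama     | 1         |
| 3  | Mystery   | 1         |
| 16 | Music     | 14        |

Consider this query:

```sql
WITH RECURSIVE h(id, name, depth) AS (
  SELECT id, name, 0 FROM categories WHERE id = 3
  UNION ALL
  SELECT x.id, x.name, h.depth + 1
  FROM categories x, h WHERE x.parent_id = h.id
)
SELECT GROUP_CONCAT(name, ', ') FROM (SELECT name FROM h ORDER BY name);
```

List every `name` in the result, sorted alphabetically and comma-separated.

Base: id=3 (Mystery) at depth 0.
Iteration 1: rows with parent_id in {3} -> Sports (id 6, depth 1), All (id 7, depth 1).
Iteration 2: rows with parent_id in {6,7} -> Jazz (id 11, depth 2).
Iteration 3: rows with parent_id in {11} -> Video (id 12, depth 3), Horror (id 14, depth 3).
Iteration 4: rows with parent_id in {12,14} -> Board (id 15, depth 4), Music (id 16, depth 4).
Iteration 5: no rows with parent_id in {15,16}; recursion stops.

All, Board, Horror, Jazz, Music, Mystery, Sports, Video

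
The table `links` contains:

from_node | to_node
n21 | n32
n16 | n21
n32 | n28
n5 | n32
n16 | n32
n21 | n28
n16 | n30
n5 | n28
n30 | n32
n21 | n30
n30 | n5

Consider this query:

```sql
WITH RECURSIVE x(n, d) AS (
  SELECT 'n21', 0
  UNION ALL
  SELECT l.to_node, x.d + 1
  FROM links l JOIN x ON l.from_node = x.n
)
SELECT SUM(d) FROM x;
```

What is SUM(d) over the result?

Base: (n21, d=0).
Iteration 1: edges from {n21} -> (n28, d=1), (n30, d=1), (n32, d=1).
Iteration 2: edges from {n28,n30,n32} -> (n28, d=2), (n32, d=2), (n5, d=2).
Iteration 3: edges from {n28,n32,n5} -> (n28, d=3) x2, (n32, d=3). [UNION ALL keeps all 3 new rows, including repeats]
Iteration 4: edges from {n28,n32} -> (n28, d=4).
Iteration 5: no outgoing edges from {n28}; recursion stops.
SUM(d) = 0 + 1 + 1 + 1 + 2 + 2 + 2 + 3 + 3 + 3 + 4 = 22.

22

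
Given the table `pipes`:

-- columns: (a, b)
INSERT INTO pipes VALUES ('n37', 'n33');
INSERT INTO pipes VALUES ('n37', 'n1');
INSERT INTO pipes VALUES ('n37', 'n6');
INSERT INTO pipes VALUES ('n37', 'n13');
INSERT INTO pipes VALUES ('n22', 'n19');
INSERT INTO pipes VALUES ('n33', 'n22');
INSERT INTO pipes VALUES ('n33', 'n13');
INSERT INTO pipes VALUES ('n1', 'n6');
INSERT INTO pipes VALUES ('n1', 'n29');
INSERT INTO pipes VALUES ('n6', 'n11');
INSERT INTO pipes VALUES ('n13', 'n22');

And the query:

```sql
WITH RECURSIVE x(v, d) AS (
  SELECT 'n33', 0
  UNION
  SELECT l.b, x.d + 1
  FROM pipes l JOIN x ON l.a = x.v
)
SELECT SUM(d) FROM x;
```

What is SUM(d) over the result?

Base: (n33, d=0).
Iteration 1: edges from {n33} -> (n13, d=1), (n22, d=1).
Iteration 2: edges from {n13,n22} -> (n19, d=2), (n22, d=2).
Iteration 3: edges from {n19,n22} -> (n19, d=3).
Iteration 4: no outgoing edges from {n19}; recursion stops.
SUM(d) = 0 + 1 + 1 + 2 + 2 + 3 = 9.

9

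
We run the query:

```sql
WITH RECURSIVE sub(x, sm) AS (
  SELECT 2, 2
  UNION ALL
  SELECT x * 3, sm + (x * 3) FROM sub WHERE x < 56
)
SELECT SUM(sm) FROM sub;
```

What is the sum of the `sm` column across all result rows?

Base: x=2, sm=2.
Iteration 1: 2 < 56 holds -> x = 2 * 3 = 6, sm = 2 + 6 = 8.
Iteration 2: 6 < 56 holds -> x = 6 * 3 = 18, sm = 8 + 18 = 26.
Iteration 3: 18 < 56 holds -> x = 18 * 3 = 54, sm = 26 + 54 = 80.
Iteration 4: 54 < 56 holds -> x = 54 * 3 = 162, sm = 80 + 162 = 242.
Iteration 5: 162 < 56 fails; recursion stops.
SUM(sm) = 2 + 8 + 26 + 80 + 242 = 358.

358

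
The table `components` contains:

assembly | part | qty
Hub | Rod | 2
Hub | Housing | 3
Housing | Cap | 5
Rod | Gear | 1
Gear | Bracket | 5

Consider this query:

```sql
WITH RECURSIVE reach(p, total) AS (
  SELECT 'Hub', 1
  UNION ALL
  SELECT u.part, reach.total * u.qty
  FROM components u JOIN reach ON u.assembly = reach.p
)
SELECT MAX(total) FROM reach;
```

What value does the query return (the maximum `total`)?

15

Base: (Hub, total=1).
Iteration 1: components of {Hub} -> Housing = 1*3 = 3, Rod = 1*2 = 2.
Iteration 2: components of {Housing,Rod} -> Cap = 3*5 = 15, Gear = 2*1 = 2.
Iteration 3: components of {Cap,Gear} -> Bracket = 2*5 = 10.
Iteration 4: no further components; recursion stops.
total values: 1, 2, 3, 2, 15, 10; the maximum is 15.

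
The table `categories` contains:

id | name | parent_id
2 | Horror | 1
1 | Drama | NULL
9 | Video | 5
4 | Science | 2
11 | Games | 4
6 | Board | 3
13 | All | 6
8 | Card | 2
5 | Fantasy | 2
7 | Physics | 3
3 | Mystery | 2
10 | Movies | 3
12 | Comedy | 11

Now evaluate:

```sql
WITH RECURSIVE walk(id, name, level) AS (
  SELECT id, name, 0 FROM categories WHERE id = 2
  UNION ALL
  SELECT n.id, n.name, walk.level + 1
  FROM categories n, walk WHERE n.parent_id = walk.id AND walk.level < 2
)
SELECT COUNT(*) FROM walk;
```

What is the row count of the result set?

Base: id=2 (Horror) at level 0.
Iteration 1: rows with parent_id in {2} -> Mystery (id 3, level 1), Science (id 4, level 1), Fantasy (id 5, level 1), Card (id 8, level 1).
Iteration 2: rows with parent_id in {3,4,5,8} -> Board (id 6, level 2), Physics (id 7, level 2), Video (id 9, level 2), Movies (id 10, level 2), Games (id 11, level 2).
Iteration 3: level < 2 fails for all current rows; recursion stops.
Total rows emitted: 10.

10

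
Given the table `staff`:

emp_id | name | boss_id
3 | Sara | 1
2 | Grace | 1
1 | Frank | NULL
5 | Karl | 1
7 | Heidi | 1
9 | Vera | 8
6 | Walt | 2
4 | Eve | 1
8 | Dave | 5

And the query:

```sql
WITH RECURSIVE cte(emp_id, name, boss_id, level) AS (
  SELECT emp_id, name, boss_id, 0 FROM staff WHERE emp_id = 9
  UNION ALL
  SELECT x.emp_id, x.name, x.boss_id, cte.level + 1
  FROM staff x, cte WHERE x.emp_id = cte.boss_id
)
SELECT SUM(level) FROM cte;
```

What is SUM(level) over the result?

Base: emp_id=9 (Vera), boss_id=8, level 0.
Iteration 1: join on emp_id=8 -> Dave (id 8, boss_id=5, level 1).
Iteration 2: join on emp_id=5 -> Karl (id 5, boss_id=1, level 2).
Iteration 3: join on emp_id=1 -> Frank (id 1, boss_id=NULL, level 3).
Iteration 4: boss_id is NULL; no match; recursion stops.
SUM(level) = 0 + 1 + 2 + 3 = 6.

6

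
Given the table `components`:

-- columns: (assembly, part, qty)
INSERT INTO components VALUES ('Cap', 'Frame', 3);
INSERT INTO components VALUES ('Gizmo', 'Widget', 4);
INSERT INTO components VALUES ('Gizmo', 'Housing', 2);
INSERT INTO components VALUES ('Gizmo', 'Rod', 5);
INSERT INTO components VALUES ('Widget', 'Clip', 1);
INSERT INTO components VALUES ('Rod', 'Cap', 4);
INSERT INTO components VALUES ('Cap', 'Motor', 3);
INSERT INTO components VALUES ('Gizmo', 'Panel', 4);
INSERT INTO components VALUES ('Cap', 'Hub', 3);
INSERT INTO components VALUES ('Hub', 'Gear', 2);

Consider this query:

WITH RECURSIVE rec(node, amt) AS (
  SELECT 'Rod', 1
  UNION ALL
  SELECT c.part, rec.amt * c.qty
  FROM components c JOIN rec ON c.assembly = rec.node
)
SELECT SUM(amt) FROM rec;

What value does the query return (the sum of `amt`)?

65

Base: (Rod, amt=1).
Iteration 1: components of {Rod} -> Cap = 1*4 = 4.
Iteration 2: components of {Cap} -> Frame = 4*3 = 12, Hub = 4*3 = 12, Motor = 4*3 = 12.
Iteration 3: components of {Frame,Hub,Motor} -> Gear = 12*2 = 24.
Iteration 4: no further components; recursion stops.
SUM(amt) = 1 + 4 + 12 + 12 + 12 + 24 = 65.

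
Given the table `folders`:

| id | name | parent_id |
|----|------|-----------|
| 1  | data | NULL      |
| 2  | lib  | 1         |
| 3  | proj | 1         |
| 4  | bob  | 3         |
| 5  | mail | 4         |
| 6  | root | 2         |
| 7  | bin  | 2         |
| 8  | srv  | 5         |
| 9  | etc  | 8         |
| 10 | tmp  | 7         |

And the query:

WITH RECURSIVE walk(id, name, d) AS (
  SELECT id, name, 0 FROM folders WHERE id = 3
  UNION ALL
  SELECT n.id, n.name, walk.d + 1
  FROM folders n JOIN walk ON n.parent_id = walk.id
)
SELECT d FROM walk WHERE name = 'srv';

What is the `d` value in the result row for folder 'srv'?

Base: id=3 (proj) at d 0.
Iteration 1: rows with parent_id in {3} -> bob (id 4, d 1).
Iteration 2: rows with parent_id in {4} -> mail (id 5, d 2).
Iteration 3: rows with parent_id in {5} -> srv (id 8, d 3).
Iteration 4: rows with parent_id in {8} -> etc (id 9, d 4).
Iteration 5: no rows with parent_id in {9}; recursion stops.

3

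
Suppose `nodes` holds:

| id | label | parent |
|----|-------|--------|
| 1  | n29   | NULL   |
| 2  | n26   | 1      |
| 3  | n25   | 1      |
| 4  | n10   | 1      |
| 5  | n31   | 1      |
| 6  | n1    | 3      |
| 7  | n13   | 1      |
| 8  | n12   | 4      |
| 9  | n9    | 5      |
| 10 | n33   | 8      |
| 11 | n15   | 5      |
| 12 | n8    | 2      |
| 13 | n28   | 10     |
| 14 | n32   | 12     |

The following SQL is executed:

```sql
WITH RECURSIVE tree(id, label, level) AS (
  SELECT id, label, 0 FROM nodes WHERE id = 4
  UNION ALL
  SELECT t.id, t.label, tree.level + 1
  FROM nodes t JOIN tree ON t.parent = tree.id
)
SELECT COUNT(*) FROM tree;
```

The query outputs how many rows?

4

Base: id=4 (n10) at level 0.
Iteration 1: rows with parent in {4} -> n12 (id 8, level 1).
Iteration 2: rows with parent in {8} -> n33 (id 10, level 2).
Iteration 3: rows with parent in {10} -> n28 (id 13, level 3).
Iteration 4: no rows with parent in {13}; recursion stops.
Total rows emitted: 4.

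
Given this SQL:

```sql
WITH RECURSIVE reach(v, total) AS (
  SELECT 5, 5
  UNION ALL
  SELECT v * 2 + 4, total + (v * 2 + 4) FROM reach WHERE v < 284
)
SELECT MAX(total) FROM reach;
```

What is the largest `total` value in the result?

Base: v=5, total=5.
Iteration 1: 5 < 284 holds -> v = 5 * 2 + 4 = 14, total = 5 + 14 = 19.
Iteration 2: 14 < 284 holds -> v = 14 * 2 + 4 = 32, total = 19 + 32 = 51.
Iteration 3: 32 < 284 holds -> v = 32 * 2 + 4 = 68, total = 51 + 68 = 119.
Iteration 4: 68 < 284 holds -> v = 68 * 2 + 4 = 140, total = 119 + 140 = 259.
Iteration 5: 140 < 284 holds -> v = 140 * 2 + 4 = 284, total = 259 + 284 = 543.
Iteration 6: 284 < 284 fails; recursion stops.
total values: 5, 19, 51, 119, 259, 543; the maximum is 543.

543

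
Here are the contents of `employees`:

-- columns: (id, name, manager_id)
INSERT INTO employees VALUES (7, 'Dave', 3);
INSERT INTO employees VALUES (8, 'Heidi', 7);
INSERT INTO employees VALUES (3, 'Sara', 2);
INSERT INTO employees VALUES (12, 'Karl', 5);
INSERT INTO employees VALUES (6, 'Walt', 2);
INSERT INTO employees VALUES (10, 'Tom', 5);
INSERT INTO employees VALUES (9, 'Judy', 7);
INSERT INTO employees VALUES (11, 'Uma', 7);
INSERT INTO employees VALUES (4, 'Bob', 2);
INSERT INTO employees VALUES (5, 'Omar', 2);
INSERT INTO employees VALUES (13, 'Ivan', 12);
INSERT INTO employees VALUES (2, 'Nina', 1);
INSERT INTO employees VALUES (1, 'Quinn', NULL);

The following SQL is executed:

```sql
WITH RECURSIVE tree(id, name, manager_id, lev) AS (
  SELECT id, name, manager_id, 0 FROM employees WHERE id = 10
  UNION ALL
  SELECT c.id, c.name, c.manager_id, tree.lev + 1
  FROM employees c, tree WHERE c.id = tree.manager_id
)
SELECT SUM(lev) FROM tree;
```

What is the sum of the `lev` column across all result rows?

Base: id=10 (Tom), manager_id=5, lev 0.
Iteration 1: join on id=5 -> Omar (id 5, manager_id=2, lev 1).
Iteration 2: join on id=2 -> Nina (id 2, manager_id=1, lev 2).
Iteration 3: join on id=1 -> Quinn (id 1, manager_id=NULL, lev 3).
Iteration 4: manager_id is NULL; no match; recursion stops.
SUM(lev) = 0 + 1 + 2 + 3 = 6.

6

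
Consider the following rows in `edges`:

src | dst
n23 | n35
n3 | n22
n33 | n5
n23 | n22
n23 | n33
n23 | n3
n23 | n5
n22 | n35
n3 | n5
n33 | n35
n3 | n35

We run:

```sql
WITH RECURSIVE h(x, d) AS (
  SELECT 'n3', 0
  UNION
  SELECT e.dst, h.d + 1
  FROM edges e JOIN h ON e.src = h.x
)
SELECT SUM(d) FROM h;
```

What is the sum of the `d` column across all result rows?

5

Base: (n3, d=0).
Iteration 1: edges from {n3} -> (n22, d=1), (n35, d=1), (n5, d=1).
Iteration 2: edges from {n22,n35,n5} -> (n35, d=2).
Iteration 3: no outgoing edges from {n35}; recursion stops.
SUM(d) = 0 + 1 + 1 + 1 + 2 = 5.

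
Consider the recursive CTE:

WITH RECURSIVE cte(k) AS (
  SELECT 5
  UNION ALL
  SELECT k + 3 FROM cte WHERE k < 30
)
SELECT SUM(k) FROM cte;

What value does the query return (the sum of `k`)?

185

Base: k=5.
Iteration 1: 5 < 30 holds -> k = 5 + 3 = 8.
Iteration 2: 8 < 30 holds -> k = 8 + 3 = 11.
Iteration 3: 11 < 30 holds -> k = 11 + 3 = 14.
Iteration 4: 14 < 30 holds -> k = 14 + 3 = 17.
Iteration 5: 17 < 30 holds -> k = 17 + 3 = 20.
Iteration 6: 20 < 30 holds -> k = 20 + 3 = 23.
Iteration 7: 23 < 30 holds -> k = 23 + 3 = 26.
Iteration 8: 26 < 30 holds -> k = 26 + 3 = 29.
Iteration 9: 29 < 30 holds -> k = 29 + 3 = 32.
Iteration 10: 32 < 30 fails; recursion stops.
SUM(k) = 5 + 8 + 11 + 14 + 17 + 20 + 23 + 26 + 29 + 32 = 185.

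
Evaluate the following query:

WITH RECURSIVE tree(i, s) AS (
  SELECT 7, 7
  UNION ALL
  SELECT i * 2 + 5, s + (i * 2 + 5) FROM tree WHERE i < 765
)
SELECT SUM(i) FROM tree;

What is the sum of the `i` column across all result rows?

3020

Base: i=7, s=7.
Iteration 1: 7 < 765 holds -> i = 7 * 2 + 5 = 19, s = 7 + 19 = 26.
Iteration 2: 19 < 765 holds -> i = 19 * 2 + 5 = 43, s = 26 + 43 = 69.
Iteration 3: 43 < 765 holds -> i = 43 * 2 + 5 = 91, s = 69 + 91 = 160.
Iteration 4: 91 < 765 holds -> i = 91 * 2 + 5 = 187, s = 160 + 187 = 347.
Iteration 5: 187 < 765 holds -> i = 187 * 2 + 5 = 379, s = 347 + 379 = 726.
Iteration 6: 379 < 765 holds -> i = 379 * 2 + 5 = 763, s = 726 + 763 = 1489.
Iteration 7: 763 < 765 holds -> i = 763 * 2 + 5 = 1531, s = 1489 + 1531 = 3020.
Iteration 8: 1531 < 765 fails; recursion stops.
SUM(i) = 7 + 19 + 43 + 91 + 187 + 379 + 763 + 1531 = 3020.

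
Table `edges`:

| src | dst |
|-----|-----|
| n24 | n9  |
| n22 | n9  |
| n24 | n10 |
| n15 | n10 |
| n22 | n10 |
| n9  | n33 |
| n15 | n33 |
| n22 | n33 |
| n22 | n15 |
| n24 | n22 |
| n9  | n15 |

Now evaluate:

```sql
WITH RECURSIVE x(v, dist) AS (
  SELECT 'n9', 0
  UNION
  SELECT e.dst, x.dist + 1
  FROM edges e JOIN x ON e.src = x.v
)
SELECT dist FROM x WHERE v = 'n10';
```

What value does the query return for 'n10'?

Base: (n9, dist=0).
Iteration 1: edges from {n9} -> (n15, dist=1), (n33, dist=1).
Iteration 2: edges from {n15,n33} -> (n10, dist=2), (n33, dist=2).
Iteration 3: no outgoing edges from {n10,n33}; recursion stops.

2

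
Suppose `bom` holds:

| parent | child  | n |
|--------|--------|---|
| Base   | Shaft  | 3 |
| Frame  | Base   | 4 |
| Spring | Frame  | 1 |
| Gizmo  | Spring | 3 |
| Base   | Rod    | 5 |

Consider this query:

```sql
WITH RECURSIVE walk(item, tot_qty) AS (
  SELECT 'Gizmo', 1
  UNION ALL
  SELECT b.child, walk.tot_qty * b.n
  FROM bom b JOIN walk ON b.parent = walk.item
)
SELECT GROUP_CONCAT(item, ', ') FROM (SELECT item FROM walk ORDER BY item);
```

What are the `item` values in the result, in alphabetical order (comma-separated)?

Base: (Gizmo, tot_qty=1).
Iteration 1: components of {Gizmo} -> Spring = 1*3 = 3.
Iteration 2: components of {Spring} -> Frame = 3*1 = 3.
Iteration 3: components of {Frame} -> Base = 3*4 = 12.
Iteration 4: components of {Base} -> Rod = 12*5 = 60, Shaft = 12*3 = 36.
Iteration 5: no further components; recursion stops.

Base, Frame, Gizmo, Rod, Shaft, Spring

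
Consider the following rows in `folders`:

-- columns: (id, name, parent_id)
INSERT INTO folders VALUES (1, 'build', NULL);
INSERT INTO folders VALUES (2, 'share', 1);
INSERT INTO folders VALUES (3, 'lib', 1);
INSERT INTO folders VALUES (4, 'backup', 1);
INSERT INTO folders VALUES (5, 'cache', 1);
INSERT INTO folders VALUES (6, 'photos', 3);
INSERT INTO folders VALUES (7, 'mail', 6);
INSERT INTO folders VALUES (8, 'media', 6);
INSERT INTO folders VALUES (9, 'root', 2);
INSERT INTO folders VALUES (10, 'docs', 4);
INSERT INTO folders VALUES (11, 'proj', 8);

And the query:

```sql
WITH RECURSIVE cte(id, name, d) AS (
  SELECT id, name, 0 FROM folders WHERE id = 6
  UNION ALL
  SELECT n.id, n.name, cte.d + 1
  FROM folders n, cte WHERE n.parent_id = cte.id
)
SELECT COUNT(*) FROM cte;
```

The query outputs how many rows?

4

Base: id=6 (photos) at d 0.
Iteration 1: rows with parent_id in {6} -> mail (id 7, d 1), media (id 8, d 1).
Iteration 2: rows with parent_id in {7,8} -> proj (id 11, d 2).
Iteration 3: no rows with parent_id in {11}; recursion stops.
Total rows emitted: 4.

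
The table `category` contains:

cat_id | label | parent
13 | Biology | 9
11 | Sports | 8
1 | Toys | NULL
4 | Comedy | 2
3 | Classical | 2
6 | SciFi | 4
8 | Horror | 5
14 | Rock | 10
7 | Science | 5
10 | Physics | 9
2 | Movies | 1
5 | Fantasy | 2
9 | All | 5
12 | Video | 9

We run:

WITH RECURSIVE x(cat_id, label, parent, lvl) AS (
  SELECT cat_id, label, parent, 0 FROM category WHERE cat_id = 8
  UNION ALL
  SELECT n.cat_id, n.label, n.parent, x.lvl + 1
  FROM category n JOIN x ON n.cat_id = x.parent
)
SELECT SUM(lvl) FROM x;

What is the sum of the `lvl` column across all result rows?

6

Base: cat_id=8 (Horror), parent=5, lvl 0.
Iteration 1: join on cat_id=5 -> Fantasy (id 5, parent=2, lvl 1).
Iteration 2: join on cat_id=2 -> Movies (id 2, parent=1, lvl 2).
Iteration 3: join on cat_id=1 -> Toys (id 1, parent=NULL, lvl 3).
Iteration 4: parent is NULL; no match; recursion stops.
SUM(lvl) = 0 + 1 + 2 + 3 = 6.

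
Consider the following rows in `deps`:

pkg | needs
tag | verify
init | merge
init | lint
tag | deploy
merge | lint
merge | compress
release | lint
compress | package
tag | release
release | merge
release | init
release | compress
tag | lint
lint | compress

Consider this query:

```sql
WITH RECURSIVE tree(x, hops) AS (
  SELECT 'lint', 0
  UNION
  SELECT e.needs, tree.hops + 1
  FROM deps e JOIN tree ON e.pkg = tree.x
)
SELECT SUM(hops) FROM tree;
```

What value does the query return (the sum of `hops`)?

Base: (lint, hops=0).
Iteration 1: edges from {lint} -> (compress, hops=1).
Iteration 2: edges from {compress} -> (package, hops=2).
Iteration 3: no outgoing edges from {package}; recursion stops.
SUM(hops) = 0 + 1 + 2 = 3.

3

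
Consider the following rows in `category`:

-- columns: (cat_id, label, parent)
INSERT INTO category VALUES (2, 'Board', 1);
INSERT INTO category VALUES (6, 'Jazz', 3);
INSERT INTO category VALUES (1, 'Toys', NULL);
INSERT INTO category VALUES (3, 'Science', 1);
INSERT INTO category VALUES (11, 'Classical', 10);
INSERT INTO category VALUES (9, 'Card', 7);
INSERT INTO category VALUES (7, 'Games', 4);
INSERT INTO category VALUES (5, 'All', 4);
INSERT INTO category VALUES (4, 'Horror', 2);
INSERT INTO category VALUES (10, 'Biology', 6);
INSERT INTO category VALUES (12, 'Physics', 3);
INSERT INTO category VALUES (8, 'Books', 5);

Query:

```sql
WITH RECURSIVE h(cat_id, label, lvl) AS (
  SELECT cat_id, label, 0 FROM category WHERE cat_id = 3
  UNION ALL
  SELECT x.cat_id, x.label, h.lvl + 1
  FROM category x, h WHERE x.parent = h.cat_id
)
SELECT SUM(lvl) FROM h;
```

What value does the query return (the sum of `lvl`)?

Base: cat_id=3 (Science) at lvl 0.
Iteration 1: rows with parent in {3} -> Jazz (id 6, lvl 1), Physics (id 12, lvl 1).
Iteration 2: rows with parent in {6,12} -> Biology (id 10, lvl 2).
Iteration 3: rows with parent in {10} -> Classical (id 11, lvl 3).
Iteration 4: no rows with parent in {11}; recursion stops.
SUM(lvl) = 0 + 1 + 1 + 2 + 3 = 7.

7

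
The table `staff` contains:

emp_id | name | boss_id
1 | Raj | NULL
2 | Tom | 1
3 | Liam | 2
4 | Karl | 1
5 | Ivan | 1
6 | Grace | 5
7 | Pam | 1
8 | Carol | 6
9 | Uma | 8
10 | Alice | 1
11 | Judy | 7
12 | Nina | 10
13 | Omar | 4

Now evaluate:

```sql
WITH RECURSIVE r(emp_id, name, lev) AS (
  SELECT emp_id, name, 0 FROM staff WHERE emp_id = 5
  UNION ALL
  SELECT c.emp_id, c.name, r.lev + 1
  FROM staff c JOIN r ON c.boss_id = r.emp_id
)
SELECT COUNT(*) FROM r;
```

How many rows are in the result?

Base: emp_id=5 (Ivan) at lev 0.
Iteration 1: rows with boss_id in {5} -> Grace (id 6, lev 1).
Iteration 2: rows with boss_id in {6} -> Carol (id 8, lev 2).
Iteration 3: rows with boss_id in {8} -> Uma (id 9, lev 3).
Iteration 4: no rows with boss_id in {9}; recursion stops.
Total rows emitted: 4.

4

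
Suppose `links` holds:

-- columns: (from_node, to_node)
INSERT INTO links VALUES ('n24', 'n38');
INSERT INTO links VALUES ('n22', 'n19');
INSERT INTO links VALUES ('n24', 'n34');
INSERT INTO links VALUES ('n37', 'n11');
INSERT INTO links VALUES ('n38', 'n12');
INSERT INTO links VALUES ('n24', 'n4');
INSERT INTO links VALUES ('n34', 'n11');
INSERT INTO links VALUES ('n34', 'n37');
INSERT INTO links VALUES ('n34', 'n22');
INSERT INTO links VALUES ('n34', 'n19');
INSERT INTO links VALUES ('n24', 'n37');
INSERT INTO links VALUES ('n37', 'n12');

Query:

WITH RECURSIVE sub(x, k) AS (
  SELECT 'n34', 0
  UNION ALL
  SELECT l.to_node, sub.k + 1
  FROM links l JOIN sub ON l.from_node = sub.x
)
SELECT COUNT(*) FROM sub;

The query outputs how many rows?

Base: (n34, k=0).
Iteration 1: edges from {n34} -> (n11, k=1), (n19, k=1), (n22, k=1), (n37, k=1).
Iteration 2: edges from {n11,n19,n22,n37} -> (n11, k=2), (n12, k=2), (n19, k=2).
Iteration 3: no outgoing edges from {n11,n12,n19}; recursion stops.
Total rows emitted: 8.

8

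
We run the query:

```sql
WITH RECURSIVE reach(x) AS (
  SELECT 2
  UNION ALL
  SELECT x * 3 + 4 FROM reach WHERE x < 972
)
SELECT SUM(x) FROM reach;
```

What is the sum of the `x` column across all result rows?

4358

Base: x=2.
Iteration 1: 2 < 972 holds -> x = 2 * 3 + 4 = 10.
Iteration 2: 10 < 972 holds -> x = 10 * 3 + 4 = 34.
Iteration 3: 34 < 972 holds -> x = 34 * 3 + 4 = 106.
Iteration 4: 106 < 972 holds -> x = 106 * 3 + 4 = 322.
Iteration 5: 322 < 972 holds -> x = 322 * 3 + 4 = 970.
Iteration 6: 970 < 972 holds -> x = 970 * 3 + 4 = 2914.
Iteration 7: 2914 < 972 fails; recursion stops.
SUM(x) = 2 + 10 + 34 + 106 + 322 + 970 + 2914 = 4358.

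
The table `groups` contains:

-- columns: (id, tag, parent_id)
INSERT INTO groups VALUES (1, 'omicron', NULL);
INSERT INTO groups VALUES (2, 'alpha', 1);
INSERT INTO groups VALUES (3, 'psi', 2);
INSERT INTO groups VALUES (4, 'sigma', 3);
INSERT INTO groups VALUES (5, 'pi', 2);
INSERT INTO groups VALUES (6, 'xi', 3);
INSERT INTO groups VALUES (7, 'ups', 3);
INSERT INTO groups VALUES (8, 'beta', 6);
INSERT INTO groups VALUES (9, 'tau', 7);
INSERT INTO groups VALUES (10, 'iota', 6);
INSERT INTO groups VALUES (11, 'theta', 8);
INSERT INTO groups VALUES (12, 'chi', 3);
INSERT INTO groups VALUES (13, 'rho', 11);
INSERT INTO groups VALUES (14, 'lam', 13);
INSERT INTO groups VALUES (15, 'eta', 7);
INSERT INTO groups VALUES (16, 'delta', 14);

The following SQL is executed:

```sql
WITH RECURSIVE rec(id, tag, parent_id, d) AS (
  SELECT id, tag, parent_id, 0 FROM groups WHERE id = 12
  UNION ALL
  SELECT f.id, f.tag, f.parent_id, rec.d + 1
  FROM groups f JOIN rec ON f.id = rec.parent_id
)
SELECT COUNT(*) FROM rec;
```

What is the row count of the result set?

Base: id=12 (chi), parent_id=3, d 0.
Iteration 1: join on id=3 -> psi (id 3, parent_id=2, d 1).
Iteration 2: join on id=2 -> alpha (id 2, parent_id=1, d 2).
Iteration 3: join on id=1 -> omicron (id 1, parent_id=NULL, d 3).
Iteration 4: parent_id is NULL; no match; recursion stops.
Total rows emitted: 4.

4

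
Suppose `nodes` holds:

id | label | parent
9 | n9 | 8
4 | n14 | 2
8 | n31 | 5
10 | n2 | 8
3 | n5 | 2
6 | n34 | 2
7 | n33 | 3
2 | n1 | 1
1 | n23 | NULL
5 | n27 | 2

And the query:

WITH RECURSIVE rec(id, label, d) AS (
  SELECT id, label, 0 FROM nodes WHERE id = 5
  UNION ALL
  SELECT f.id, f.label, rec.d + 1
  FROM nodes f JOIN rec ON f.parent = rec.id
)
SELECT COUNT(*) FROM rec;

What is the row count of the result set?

4

Base: id=5 (n27) at d 0.
Iteration 1: rows with parent in {5} -> n31 (id 8, d 1).
Iteration 2: rows with parent in {8} -> n9 (id 9, d 2), n2 (id 10, d 2).
Iteration 3: no rows with parent in {9,10}; recursion stops.
Total rows emitted: 4.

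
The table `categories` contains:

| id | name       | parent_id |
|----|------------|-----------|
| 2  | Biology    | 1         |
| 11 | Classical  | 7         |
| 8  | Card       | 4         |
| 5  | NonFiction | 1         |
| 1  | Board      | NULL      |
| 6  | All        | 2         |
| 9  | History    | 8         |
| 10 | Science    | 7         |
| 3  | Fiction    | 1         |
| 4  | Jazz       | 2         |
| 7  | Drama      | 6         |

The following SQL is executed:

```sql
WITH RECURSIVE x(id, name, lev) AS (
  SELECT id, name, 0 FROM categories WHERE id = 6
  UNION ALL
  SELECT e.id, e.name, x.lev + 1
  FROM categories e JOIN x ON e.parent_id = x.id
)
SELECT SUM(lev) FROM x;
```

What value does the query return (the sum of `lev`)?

Base: id=6 (All) at lev 0.
Iteration 1: rows with parent_id in {6} -> Drama (id 7, lev 1).
Iteration 2: rows with parent_id in {7} -> Science (id 10, lev 2), Classical (id 11, lev 2).
Iteration 3: no rows with parent_id in {10,11}; recursion stops.
SUM(lev) = 0 + 1 + 2 + 2 = 5.

5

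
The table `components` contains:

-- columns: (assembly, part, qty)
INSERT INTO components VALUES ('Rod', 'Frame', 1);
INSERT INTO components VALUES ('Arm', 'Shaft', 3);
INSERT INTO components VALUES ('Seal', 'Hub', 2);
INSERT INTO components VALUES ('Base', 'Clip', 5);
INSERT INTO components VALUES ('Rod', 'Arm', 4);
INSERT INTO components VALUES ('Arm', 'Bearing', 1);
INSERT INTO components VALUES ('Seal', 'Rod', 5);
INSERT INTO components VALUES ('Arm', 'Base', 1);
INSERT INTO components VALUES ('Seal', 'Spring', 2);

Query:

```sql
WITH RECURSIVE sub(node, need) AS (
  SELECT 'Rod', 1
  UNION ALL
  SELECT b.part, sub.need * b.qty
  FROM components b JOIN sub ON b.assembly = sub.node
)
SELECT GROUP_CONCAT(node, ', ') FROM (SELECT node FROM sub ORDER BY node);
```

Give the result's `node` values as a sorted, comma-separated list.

Arm, Base, Bearing, Clip, Frame, Rod, Shaft

Base: (Rod, need=1).
Iteration 1: components of {Rod} -> Arm = 1*4 = 4, Frame = 1*1 = 1.
Iteration 2: components of {Arm,Frame} -> Base = 4*1 = 4, Bearing = 4*1 = 4, Shaft = 4*3 = 12.
Iteration 3: components of {Base,Bearing,Shaft} -> Clip = 4*5 = 20.
Iteration 4: no further components; recursion stops.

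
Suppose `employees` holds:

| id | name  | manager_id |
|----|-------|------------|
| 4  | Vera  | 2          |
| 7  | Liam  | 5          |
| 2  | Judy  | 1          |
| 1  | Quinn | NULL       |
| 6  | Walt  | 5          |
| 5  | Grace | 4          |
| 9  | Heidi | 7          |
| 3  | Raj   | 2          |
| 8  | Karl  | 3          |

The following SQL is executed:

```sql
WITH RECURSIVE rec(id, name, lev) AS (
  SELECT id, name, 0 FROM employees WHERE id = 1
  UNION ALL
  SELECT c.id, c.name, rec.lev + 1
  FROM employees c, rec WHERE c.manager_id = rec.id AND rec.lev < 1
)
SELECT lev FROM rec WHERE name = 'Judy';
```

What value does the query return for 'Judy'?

Base: id=1 (Quinn) at lev 0.
Iteration 1: rows with manager_id in {1} -> Judy (id 2, lev 1).
Iteration 2: lev < 1 fails for all current rows; recursion stops.

1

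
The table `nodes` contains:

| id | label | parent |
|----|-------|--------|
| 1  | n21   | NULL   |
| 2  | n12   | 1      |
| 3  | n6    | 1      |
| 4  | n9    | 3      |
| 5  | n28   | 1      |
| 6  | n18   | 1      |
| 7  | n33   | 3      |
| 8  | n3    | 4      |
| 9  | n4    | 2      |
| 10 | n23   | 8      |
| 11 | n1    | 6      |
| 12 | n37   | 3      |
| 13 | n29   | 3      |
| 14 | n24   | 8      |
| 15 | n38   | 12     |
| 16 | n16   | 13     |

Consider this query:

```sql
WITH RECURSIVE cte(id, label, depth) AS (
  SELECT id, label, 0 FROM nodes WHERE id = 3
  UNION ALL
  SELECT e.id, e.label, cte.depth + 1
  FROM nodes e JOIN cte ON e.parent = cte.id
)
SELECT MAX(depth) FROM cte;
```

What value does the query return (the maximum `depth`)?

3

Base: id=3 (n6) at depth 0.
Iteration 1: rows with parent in {3} -> n9 (id 4, depth 1), n33 (id 7, depth 1), n37 (id 12, depth 1), n29 (id 13, depth 1).
Iteration 2: rows with parent in {4,7,12,13} -> n3 (id 8, depth 2), n38 (id 15, depth 2), n16 (id 16, depth 2).
Iteration 3: rows with parent in {8,15,16} -> n23 (id 10, depth 3), n24 (id 14, depth 3).
Iteration 4: no rows with parent in {10,14}; recursion stops.
depth values: 0, 1, 1, 1, 1, 2, 2, 2, 3, 3; the maximum is 3.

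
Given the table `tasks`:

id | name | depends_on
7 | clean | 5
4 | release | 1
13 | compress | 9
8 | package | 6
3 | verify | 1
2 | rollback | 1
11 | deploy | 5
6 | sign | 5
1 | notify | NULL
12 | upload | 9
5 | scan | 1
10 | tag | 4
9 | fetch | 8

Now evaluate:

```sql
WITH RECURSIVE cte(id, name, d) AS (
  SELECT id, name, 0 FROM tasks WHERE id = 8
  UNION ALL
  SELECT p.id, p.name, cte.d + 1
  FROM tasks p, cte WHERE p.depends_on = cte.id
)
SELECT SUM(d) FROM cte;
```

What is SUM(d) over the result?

5

Base: id=8 (package) at d 0.
Iteration 1: rows with depends_on in {8} -> fetch (id 9, d 1).
Iteration 2: rows with depends_on in {9} -> upload (id 12, d 2), compress (id 13, d 2).
Iteration 3: no rows with depends_on in {12,13}; recursion stops.
SUM(d) = 0 + 1 + 2 + 2 = 5.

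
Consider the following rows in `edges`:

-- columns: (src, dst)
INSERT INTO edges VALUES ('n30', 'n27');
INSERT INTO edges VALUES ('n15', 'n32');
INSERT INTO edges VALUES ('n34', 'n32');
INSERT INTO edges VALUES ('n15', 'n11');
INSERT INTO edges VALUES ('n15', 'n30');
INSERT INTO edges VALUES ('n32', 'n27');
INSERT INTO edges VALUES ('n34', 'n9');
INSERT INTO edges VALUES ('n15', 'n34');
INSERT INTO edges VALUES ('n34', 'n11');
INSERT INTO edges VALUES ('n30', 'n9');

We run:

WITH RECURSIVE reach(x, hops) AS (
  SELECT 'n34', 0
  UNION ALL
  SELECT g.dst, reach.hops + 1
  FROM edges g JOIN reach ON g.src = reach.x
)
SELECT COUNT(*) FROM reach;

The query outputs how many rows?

5

Base: (n34, hops=0).
Iteration 1: edges from {n34} -> (n11, hops=1), (n32, hops=1), (n9, hops=1).
Iteration 2: edges from {n11,n32,n9} -> (n27, hops=2).
Iteration 3: no outgoing edges from {n27}; recursion stops.
Total rows emitted: 5.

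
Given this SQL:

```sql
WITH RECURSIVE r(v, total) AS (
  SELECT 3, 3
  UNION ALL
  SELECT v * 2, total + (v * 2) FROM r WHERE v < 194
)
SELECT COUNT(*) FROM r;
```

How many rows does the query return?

8

Base: v=3, total=3.
Iteration 1: 3 < 194 holds -> v = 3 * 2 = 6, total = 3 + 6 = 9.
Iteration 2: 6 < 194 holds -> v = 6 * 2 = 12, total = 9 + 12 = 21.
Iteration 3: 12 < 194 holds -> v = 12 * 2 = 24, total = 21 + 24 = 45.
Iteration 4: 24 < 194 holds -> v = 24 * 2 = 48, total = 45 + 48 = 93.
Iteration 5: 48 < 194 holds -> v = 48 * 2 = 96, total = 93 + 96 = 189.
Iteration 6: 96 < 194 holds -> v = 96 * 2 = 192, total = 189 + 192 = 381.
Iteration 7: 192 < 194 holds -> v = 192 * 2 = 384, total = 381 + 384 = 765.
Iteration 8: 384 < 194 fails; recursion stops.
Total rows emitted: 8.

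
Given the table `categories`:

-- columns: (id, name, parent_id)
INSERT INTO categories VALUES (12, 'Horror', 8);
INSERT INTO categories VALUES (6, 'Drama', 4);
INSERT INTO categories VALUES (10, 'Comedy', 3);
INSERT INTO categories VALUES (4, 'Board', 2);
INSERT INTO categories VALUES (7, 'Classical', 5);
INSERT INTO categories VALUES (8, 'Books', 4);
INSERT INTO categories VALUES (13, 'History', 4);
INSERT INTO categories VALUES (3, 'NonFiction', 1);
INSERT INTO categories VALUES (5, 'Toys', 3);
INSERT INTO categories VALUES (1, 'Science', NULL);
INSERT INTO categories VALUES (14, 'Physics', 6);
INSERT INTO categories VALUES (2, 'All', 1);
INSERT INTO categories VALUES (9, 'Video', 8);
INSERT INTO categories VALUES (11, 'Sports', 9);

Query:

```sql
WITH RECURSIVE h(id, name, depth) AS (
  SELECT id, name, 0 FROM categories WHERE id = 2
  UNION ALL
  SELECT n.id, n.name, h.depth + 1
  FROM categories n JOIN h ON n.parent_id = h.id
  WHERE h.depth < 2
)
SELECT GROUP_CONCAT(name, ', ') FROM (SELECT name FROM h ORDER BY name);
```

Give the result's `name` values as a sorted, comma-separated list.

Base: id=2 (All) at depth 0.
Iteration 1: rows with parent_id in {2} -> Board (id 4, depth 1).
Iteration 2: rows with parent_id in {4} -> Drama (id 6, depth 2), Books (id 8, depth 2), History (id 13, depth 2).
Iteration 3: depth < 2 fails for all current rows; recursion stops.

All, Board, Books, Drama, History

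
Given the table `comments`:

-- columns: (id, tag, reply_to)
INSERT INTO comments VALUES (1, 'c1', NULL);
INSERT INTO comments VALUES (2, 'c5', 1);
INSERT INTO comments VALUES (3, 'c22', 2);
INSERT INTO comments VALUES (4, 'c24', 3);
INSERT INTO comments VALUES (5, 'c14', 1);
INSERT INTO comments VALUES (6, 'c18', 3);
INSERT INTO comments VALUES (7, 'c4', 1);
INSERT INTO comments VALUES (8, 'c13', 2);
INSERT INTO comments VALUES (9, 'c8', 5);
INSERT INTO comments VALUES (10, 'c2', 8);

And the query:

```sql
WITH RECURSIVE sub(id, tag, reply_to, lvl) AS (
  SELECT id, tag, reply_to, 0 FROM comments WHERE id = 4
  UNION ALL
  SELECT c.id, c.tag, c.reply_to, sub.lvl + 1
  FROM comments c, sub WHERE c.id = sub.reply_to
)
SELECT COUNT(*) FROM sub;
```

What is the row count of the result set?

Base: id=4 (c24), reply_to=3, lvl 0.
Iteration 1: join on id=3 -> c22 (id 3, reply_to=2, lvl 1).
Iteration 2: join on id=2 -> c5 (id 2, reply_to=1, lvl 2).
Iteration 3: join on id=1 -> c1 (id 1, reply_to=NULL, lvl 3).
Iteration 4: reply_to is NULL; no match; recursion stops.
Total rows emitted: 4.

4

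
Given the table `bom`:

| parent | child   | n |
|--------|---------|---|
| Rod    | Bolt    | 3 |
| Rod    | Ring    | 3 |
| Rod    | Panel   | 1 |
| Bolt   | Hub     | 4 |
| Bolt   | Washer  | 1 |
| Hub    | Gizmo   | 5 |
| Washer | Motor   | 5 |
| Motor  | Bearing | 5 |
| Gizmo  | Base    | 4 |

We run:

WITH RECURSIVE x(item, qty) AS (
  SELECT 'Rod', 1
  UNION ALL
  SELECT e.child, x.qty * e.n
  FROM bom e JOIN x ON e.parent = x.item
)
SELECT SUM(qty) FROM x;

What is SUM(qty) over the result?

413

Base: (Rod, qty=1).
Iteration 1: components of {Rod} -> Bolt = 1*3 = 3, Panel = 1*1 = 1, Ring = 1*3 = 3.
Iteration 2: components of {Bolt,Panel,Ring} -> Hub = 3*4 = 12, Washer = 3*1 = 3.
Iteration 3: components of {Hub,Washer} -> Gizmo = 12*5 = 60, Motor = 3*5 = 15.
Iteration 4: components of {Gizmo,Motor} -> Base = 60*4 = 240, Bearing = 15*5 = 75.
Iteration 5: no further components; recursion stops.
SUM(qty) = 1 + 3 + 3 + 1 + 12 + 3 + 60 + 15 + 240 + 75 = 413.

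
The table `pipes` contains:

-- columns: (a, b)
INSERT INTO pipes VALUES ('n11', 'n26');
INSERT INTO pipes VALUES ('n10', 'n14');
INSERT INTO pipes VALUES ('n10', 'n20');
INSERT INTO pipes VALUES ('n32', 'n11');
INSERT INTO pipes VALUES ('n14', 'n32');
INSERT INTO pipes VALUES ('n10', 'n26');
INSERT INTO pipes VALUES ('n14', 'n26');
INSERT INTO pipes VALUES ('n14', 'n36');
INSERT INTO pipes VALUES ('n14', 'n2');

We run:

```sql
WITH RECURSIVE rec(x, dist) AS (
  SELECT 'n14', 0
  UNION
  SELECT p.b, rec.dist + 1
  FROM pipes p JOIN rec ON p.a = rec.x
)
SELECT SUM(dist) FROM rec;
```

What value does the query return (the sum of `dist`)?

9

Base: (n14, dist=0).
Iteration 1: edges from {n14} -> (n2, dist=1), (n26, dist=1), (n32, dist=1), (n36, dist=1).
Iteration 2: edges from {n2,n26,n32,n36} -> (n11, dist=2).
Iteration 3: edges from {n11} -> (n26, dist=3).
Iteration 4: no outgoing edges from {n26}; recursion stops.
SUM(dist) = 0 + 1 + 1 + 1 + 1 + 2 + 3 = 9.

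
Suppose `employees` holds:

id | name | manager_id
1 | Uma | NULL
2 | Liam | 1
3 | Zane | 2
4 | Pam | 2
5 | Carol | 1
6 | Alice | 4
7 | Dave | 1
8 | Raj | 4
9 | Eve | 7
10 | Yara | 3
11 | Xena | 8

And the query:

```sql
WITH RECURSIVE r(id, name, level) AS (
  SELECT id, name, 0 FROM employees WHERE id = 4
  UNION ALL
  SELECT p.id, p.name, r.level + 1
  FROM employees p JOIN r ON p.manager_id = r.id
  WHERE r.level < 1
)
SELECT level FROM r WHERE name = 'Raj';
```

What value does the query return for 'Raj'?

Base: id=4 (Pam) at level 0.
Iteration 1: rows with manager_id in {4} -> Alice (id 6, level 1), Raj (id 8, level 1).
Iteration 2: level < 1 fails for all current rows; recursion stops.

1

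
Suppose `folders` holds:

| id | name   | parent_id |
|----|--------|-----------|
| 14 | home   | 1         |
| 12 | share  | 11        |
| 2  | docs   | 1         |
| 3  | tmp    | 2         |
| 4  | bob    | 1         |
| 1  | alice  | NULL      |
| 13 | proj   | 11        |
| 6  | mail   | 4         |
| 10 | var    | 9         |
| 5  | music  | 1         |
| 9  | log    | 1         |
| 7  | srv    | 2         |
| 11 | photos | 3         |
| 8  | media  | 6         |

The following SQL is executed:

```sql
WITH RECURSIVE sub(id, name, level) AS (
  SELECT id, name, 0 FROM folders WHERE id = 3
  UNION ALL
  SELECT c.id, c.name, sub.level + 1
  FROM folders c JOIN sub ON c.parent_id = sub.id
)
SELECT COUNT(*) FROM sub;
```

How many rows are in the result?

Base: id=3 (tmp) at level 0.
Iteration 1: rows with parent_id in {3} -> photos (id 11, level 1).
Iteration 2: rows with parent_id in {11} -> share (id 12, level 2), proj (id 13, level 2).
Iteration 3: no rows with parent_id in {12,13}; recursion stops.
Total rows emitted: 4.

4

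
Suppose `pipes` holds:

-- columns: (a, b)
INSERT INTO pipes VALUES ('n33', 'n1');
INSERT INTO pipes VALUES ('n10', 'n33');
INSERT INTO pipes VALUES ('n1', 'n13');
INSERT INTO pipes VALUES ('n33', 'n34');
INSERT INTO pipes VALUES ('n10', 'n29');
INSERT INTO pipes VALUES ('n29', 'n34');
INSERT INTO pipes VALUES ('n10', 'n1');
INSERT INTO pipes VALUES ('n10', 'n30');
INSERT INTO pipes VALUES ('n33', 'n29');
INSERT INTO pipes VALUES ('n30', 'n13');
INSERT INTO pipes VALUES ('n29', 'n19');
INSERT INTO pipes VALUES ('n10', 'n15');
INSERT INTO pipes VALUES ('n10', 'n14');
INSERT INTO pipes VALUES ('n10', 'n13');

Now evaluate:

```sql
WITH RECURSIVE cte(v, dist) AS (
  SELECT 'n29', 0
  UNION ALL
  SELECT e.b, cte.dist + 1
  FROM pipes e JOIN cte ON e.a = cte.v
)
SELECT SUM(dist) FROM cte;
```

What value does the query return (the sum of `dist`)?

Base: (n29, dist=0).
Iteration 1: edges from {n29} -> (n19, dist=1), (n34, dist=1).
Iteration 2: no outgoing edges from {n19,n34}; recursion stops.
SUM(dist) = 0 + 1 + 1 = 2.

2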